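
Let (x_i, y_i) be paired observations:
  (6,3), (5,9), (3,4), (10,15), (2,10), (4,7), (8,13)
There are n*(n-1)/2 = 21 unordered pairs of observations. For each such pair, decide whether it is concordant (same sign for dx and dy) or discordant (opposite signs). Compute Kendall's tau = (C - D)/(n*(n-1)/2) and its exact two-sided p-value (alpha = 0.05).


Step 1: Enumerate the 21 unordered pairs (i,j) with i<j and classify each by sign(x_j-x_i) * sign(y_j-y_i).
  (1,2):dx=-1,dy=+6->D; (1,3):dx=-3,dy=+1->D; (1,4):dx=+4,dy=+12->C; (1,5):dx=-4,dy=+7->D
  (1,6):dx=-2,dy=+4->D; (1,7):dx=+2,dy=+10->C; (2,3):dx=-2,dy=-5->C; (2,4):dx=+5,dy=+6->C
  (2,5):dx=-3,dy=+1->D; (2,6):dx=-1,dy=-2->C; (2,7):dx=+3,dy=+4->C; (3,4):dx=+7,dy=+11->C
  (3,5):dx=-1,dy=+6->D; (3,6):dx=+1,dy=+3->C; (3,7):dx=+5,dy=+9->C; (4,5):dx=-8,dy=-5->C
  (4,6):dx=-6,dy=-8->C; (4,7):dx=-2,dy=-2->C; (5,6):dx=+2,dy=-3->D; (5,7):dx=+6,dy=+3->C
  (6,7):dx=+4,dy=+6->C
Step 2: C = 14, D = 7, total pairs = 21.
Step 3: tau = (C - D)/(n(n-1)/2) = (14 - 7)/21 = 0.333333.
Step 4: Exact two-sided p-value (enumerate n! = 5040 permutations of y under H0): p = 0.381349.
Step 5: alpha = 0.05. fail to reject H0.

tau_b = 0.3333 (C=14, D=7), p = 0.381349, fail to reject H0.


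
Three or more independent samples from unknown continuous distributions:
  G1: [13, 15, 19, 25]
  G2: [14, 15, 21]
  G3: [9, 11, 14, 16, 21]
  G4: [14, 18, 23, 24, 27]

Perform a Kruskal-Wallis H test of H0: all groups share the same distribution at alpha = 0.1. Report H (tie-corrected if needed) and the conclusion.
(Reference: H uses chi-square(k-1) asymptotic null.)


Step 1: Combine all N = 17 observations and assign midranks.
sorted (value, group, rank): (9,G3,1), (11,G3,2), (13,G1,3), (14,G2,5), (14,G3,5), (14,G4,5), (15,G1,7.5), (15,G2,7.5), (16,G3,9), (18,G4,10), (19,G1,11), (21,G2,12.5), (21,G3,12.5), (23,G4,14), (24,G4,15), (25,G1,16), (27,G4,17)
Step 2: Sum ranks within each group.
R_1 = 37.5 (n_1 = 4)
R_2 = 25 (n_2 = 3)
R_3 = 29.5 (n_3 = 5)
R_4 = 61 (n_4 = 5)
Step 3: H = 12/(N(N+1)) * sum(R_i^2/n_i) - 3(N+1)
     = 12/(17*18) * (37.5^2/4 + 25^2/3 + 29.5^2/5 + 61^2/5) - 3*18
     = 0.039216 * 1478.15 - 54
     = 3.966503.
Step 4: Ties present; correction factor C = 1 - 36/(17^3 - 17) = 0.992647. Corrected H = 3.966503 / 0.992647 = 3.995885.
Step 5: Under H0, H ~ chi^2(3); p-value = 0.261909.
Step 6: alpha = 0.1. fail to reject H0.

H = 3.9959, df = 3, p = 0.261909, fail to reject H0.


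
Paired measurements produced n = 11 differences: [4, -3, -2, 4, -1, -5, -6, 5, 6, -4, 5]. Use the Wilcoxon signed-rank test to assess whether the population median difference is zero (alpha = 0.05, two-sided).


Step 1: Drop any zero differences (none here) and take |d_i|.
|d| = [4, 3, 2, 4, 1, 5, 6, 5, 6, 4, 5]
Step 2: Midrank |d_i| (ties get averaged ranks).
ranks: |4|->5, |3|->3, |2|->2, |4|->5, |1|->1, |5|->8, |6|->10.5, |5|->8, |6|->10.5, |4|->5, |5|->8
Step 3: Attach original signs; sum ranks with positive sign and with negative sign.
W+ = 5 + 5 + 8 + 10.5 + 8 = 36.5
W- = 3 + 2 + 1 + 8 + 10.5 + 5 = 29.5
(Check: W+ + W- = 66 should equal n(n+1)/2 = 66.)
Step 4: Test statistic W = min(W+, W-) = 29.5.
Step 5: Ties in |d|, so use the tie-corrected normal approximation.
        E[W] = n(n+1)/4 = 11*12/4 = 33.
        Tie groups: |d|=4 (t=3), |d|=5 (t=3), |d|=6 (t=2); sum(t^3 - t) = 54.
        Var[W] = n(n+1)(2n+1)/24 - sum(t^3-t)/48 = 3036/24 - 54/48 = 125.375.
        z = (W - E[W]) / sqrt(Var[W]) = (29.5 - 33) / 11.1971 = -0.3126.
        Two-sided p = 2*Phi(z) = 0.754599.
Step 6: alpha = 0.05. fail to reject H0.

W+ = 36.5, W- = 29.5, W = min = 29.5, p = 0.754599, fail to reject H0.


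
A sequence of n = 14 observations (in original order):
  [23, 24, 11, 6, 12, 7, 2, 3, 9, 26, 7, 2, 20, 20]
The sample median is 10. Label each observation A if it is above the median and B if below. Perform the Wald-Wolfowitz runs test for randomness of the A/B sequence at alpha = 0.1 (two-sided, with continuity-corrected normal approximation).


Step 1: Compute median = 10; label A = above, B = below.
Labels in order: AAABABBBBABBAA  (n_A = 7, n_B = 7)
Step 2: Count runs R = 7.
Step 3: Under H0 (random ordering), E[R] = 2*n_A*n_B/(n_A+n_B) + 1 = 2*7*7/14 + 1 = 8.0000.
        Var[R] = 2*n_A*n_B*(2*n_A*n_B - n_A - n_B) / ((n_A+n_B)^2 * (n_A+n_B-1)) = 8232/2548 = 3.2308.
        SD[R] = 1.7974.
Step 4: Continuity-corrected z = (R + 0.5 - E[R]) / SD[R] = (7 + 0.5 - 8.0000) / 1.7974 = -0.2782.
Step 5: Two-sided p-value via normal approximation = 2*(1 - Phi(|z|)) = 0.780879.
Step 6: alpha = 0.1. fail to reject H0.

R = 7, z = -0.2782, p = 0.780879, fail to reject H0.


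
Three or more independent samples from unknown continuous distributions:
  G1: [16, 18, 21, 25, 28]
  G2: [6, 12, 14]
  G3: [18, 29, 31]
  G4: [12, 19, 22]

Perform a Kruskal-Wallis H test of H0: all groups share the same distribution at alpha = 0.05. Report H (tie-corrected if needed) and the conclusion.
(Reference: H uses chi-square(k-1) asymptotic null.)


Step 1: Combine all N = 14 observations and assign midranks.
sorted (value, group, rank): (6,G2,1), (12,G2,2.5), (12,G4,2.5), (14,G2,4), (16,G1,5), (18,G1,6.5), (18,G3,6.5), (19,G4,8), (21,G1,9), (22,G4,10), (25,G1,11), (28,G1,12), (29,G3,13), (31,G3,14)
Step 2: Sum ranks within each group.
R_1 = 43.5 (n_1 = 5)
R_2 = 7.5 (n_2 = 3)
R_3 = 33.5 (n_3 = 3)
R_4 = 20.5 (n_4 = 3)
Step 3: H = 12/(N(N+1)) * sum(R_i^2/n_i) - 3(N+1)
     = 12/(14*15) * (43.5^2/5 + 7.5^2/3 + 33.5^2/3 + 20.5^2/3) - 3*15
     = 0.057143 * 911.367 - 45
     = 7.078095.
Step 4: Ties present; correction factor C = 1 - 12/(14^3 - 14) = 0.995604. Corrected H = 7.078095 / 0.995604 = 7.109345.
Step 5: Under H0, H ~ chi^2(3); p-value = 0.068493.
Step 6: alpha = 0.05. fail to reject H0.

H = 7.1093, df = 3, p = 0.068493, fail to reject H0.


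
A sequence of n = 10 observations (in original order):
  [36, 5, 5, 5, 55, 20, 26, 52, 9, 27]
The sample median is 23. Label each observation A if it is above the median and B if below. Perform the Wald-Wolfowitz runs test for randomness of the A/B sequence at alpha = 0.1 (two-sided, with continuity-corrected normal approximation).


Step 1: Compute median = 23; label A = above, B = below.
Labels in order: ABBBABAABA  (n_A = 5, n_B = 5)
Step 2: Count runs R = 7.
Step 3: Under H0 (random ordering), E[R] = 2*n_A*n_B/(n_A+n_B) + 1 = 2*5*5/10 + 1 = 6.0000.
        Var[R] = 2*n_A*n_B*(2*n_A*n_B - n_A - n_B) / ((n_A+n_B)^2 * (n_A+n_B-1)) = 2000/900 = 2.2222.
        SD[R] = 1.4907.
Step 4: Continuity-corrected z = (R - 0.5 - E[R]) / SD[R] = (7 - 0.5 - 6.0000) / 1.4907 = 0.3354.
Step 5: Two-sided p-value via normal approximation = 2*(1 - Phi(|z|)) = 0.737316.
Step 6: alpha = 0.1. fail to reject H0.

R = 7, z = 0.3354, p = 0.737316, fail to reject H0.


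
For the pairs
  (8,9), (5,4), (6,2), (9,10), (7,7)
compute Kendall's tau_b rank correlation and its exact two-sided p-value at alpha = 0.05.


Step 1: Enumerate the 10 unordered pairs (i,j) with i<j and classify each by sign(x_j-x_i) * sign(y_j-y_i).
  (1,2):dx=-3,dy=-5->C; (1,3):dx=-2,dy=-7->C; (1,4):dx=+1,dy=+1->C; (1,5):dx=-1,dy=-2->C
  (2,3):dx=+1,dy=-2->D; (2,4):dx=+4,dy=+6->C; (2,5):dx=+2,dy=+3->C; (3,4):dx=+3,dy=+8->C
  (3,5):dx=+1,dy=+5->C; (4,5):dx=-2,dy=-3->C
Step 2: C = 9, D = 1, total pairs = 10.
Step 3: tau = (C - D)/(n(n-1)/2) = (9 - 1)/10 = 0.800000.
Step 4: Exact two-sided p-value (enumerate n! = 120 permutations of y under H0): p = 0.083333.
Step 5: alpha = 0.05. fail to reject H0.

tau_b = 0.8000 (C=9, D=1), p = 0.083333, fail to reject H0.


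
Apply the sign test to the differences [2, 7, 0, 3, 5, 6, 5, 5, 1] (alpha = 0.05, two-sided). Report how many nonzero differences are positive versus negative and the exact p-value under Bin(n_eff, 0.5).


Step 1: Discard zero differences. Original n = 9; n_eff = number of nonzero differences = 8.
Nonzero differences (with sign): +2, +7, +3, +5, +6, +5, +5, +1
Step 2: Count signs: positive = 8, negative = 0.
Step 3: Under H0: P(positive) = 0.5, so the number of positives S ~ Bin(8, 0.5).
Step 4: Two-sided exact p-value = sum of Bin(8,0.5) probabilities at or below the observed probability = 0.007812.
Step 5: alpha = 0.05. reject H0.

n_eff = 8, pos = 8, neg = 0, p = 0.007812, reject H0.


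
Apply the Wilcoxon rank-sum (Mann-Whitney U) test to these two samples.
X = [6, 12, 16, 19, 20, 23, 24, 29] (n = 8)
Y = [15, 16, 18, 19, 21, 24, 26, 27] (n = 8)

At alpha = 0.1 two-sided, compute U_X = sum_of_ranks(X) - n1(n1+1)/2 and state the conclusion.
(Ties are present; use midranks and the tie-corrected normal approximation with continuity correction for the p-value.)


Step 1: Combine and sort all 16 observations; assign midranks.
sorted (value, group): (6,X), (12,X), (15,Y), (16,X), (16,Y), (18,Y), (19,X), (19,Y), (20,X), (21,Y), (23,X), (24,X), (24,Y), (26,Y), (27,Y), (29,X)
ranks: 6->1, 12->2, 15->3, 16->4.5, 16->4.5, 18->6, 19->7.5, 19->7.5, 20->9, 21->10, 23->11, 24->12.5, 24->12.5, 26->14, 27->15, 29->16
Step 2: Rank sum for X: R1 = 1 + 2 + 4.5 + 7.5 + 9 + 11 + 12.5 + 16 = 63.5.
Step 3: U_X = R1 - n1(n1+1)/2 = 63.5 - 8*9/2 = 63.5 - 36 = 27.5.
       U_Y = n1*n2 - U_X = 64 - 27.5 = 36.5.
Step 4: Ties are present, so use the tie-corrected normal approximation (with continuity correction) for the p-value.
Step 5: p-value = 0.673745; compare to alpha = 0.1. fail to reject H0.

U_X = 27.5, p = 0.673745, fail to reject H0 at alpha = 0.1.


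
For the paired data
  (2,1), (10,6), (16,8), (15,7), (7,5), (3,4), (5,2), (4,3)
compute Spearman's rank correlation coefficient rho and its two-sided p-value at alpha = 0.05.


Step 1: Rank x and y separately (midranks; no ties here).
rank(x): 2->1, 10->6, 16->8, 15->7, 7->5, 3->2, 5->4, 4->3
rank(y): 1->1, 6->6, 8->8, 7->7, 5->5, 4->4, 2->2, 3->3
Step 2: d_i = R_x(i) - R_y(i); compute d_i^2.
  (1-1)^2=0, (6-6)^2=0, (8-8)^2=0, (7-7)^2=0, (5-5)^2=0, (2-4)^2=4, (4-2)^2=4, (3-3)^2=0
sum(d^2) = 8.
Step 3: rho = 1 - 6*8 / (8*(8^2 - 1)) = 1 - 48/504 = 0.904762.
Step 4: Under H0, t = rho * sqrt((n-2)/(1-rho^2)) = 5.2034 ~ t(6).
Step 5: Two-sided p-value from the t-distribution with 6 df = 0.002008.
Step 6: alpha = 0.05. reject H0.

rho = 0.9048, p = 0.002008, reject H0 at alpha = 0.05.


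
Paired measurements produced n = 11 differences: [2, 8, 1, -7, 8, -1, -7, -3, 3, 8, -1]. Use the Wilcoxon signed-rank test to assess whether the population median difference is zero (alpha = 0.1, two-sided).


Step 1: Drop any zero differences (none here) and take |d_i|.
|d| = [2, 8, 1, 7, 8, 1, 7, 3, 3, 8, 1]
Step 2: Midrank |d_i| (ties get averaged ranks).
ranks: |2|->4, |8|->10, |1|->2, |7|->7.5, |8|->10, |1|->2, |7|->7.5, |3|->5.5, |3|->5.5, |8|->10, |1|->2
Step 3: Attach original signs; sum ranks with positive sign and with negative sign.
W+ = 4 + 10 + 2 + 10 + 5.5 + 10 = 41.5
W- = 7.5 + 2 + 7.5 + 5.5 + 2 = 24.5
(Check: W+ + W- = 66 should equal n(n+1)/2 = 66.)
Step 4: Test statistic W = min(W+, W-) = 24.5.
Step 5: Ties in |d|, so use the tie-corrected normal approximation.
        E[W] = n(n+1)/4 = 11*12/4 = 33.
        Tie groups: |d|=1 (t=3), |d|=3 (t=2), |d|=7 (t=2), |d|=8 (t=3); sum(t^3 - t) = 60.
        Var[W] = n(n+1)(2n+1)/24 - sum(t^3-t)/48 = 3036/24 - 60/48 = 125.25.
        z = (W - E[W]) / sqrt(Var[W]) = (24.5 - 33) / 11.1915 = -0.7595.
        Two-sided p = 2*Phi(z) = 0.447551.
Step 6: alpha = 0.1. fail to reject H0.

W+ = 41.5, W- = 24.5, W = min = 24.5, p = 0.447551, fail to reject H0.


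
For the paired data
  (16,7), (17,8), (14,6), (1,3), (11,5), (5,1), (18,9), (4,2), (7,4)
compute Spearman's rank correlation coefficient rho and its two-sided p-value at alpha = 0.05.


Step 1: Rank x and y separately (midranks; no ties here).
rank(x): 16->7, 17->8, 14->6, 1->1, 11->5, 5->3, 18->9, 4->2, 7->4
rank(y): 7->7, 8->8, 6->6, 3->3, 5->5, 1->1, 9->9, 2->2, 4->4
Step 2: d_i = R_x(i) - R_y(i); compute d_i^2.
  (7-7)^2=0, (8-8)^2=0, (6-6)^2=0, (1-3)^2=4, (5-5)^2=0, (3-1)^2=4, (9-9)^2=0, (2-2)^2=0, (4-4)^2=0
sum(d^2) = 8.
Step 3: rho = 1 - 6*8 / (9*(9^2 - 1)) = 1 - 48/720 = 0.933333.
Step 4: Under H0, t = rho * sqrt((n-2)/(1-rho^2)) = 6.8783 ~ t(7).
Step 5: Two-sided p-value from the t-distribution with 7 df = 0.000236.
Step 6: alpha = 0.05. reject H0.

rho = 0.9333, p = 0.000236, reject H0 at alpha = 0.05.


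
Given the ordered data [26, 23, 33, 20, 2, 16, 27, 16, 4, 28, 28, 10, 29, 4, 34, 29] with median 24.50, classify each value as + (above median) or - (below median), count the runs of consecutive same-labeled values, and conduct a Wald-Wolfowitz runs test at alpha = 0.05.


Step 1: Compute median = 24.50; label A = above, B = below.
Labels in order: ABABBBABBAABABAA  (n_A = 8, n_B = 8)
Step 2: Count runs R = 11.
Step 3: Under H0 (random ordering), E[R] = 2*n_A*n_B/(n_A+n_B) + 1 = 2*8*8/16 + 1 = 9.0000.
        Var[R] = 2*n_A*n_B*(2*n_A*n_B - n_A - n_B) / ((n_A+n_B)^2 * (n_A+n_B-1)) = 14336/3840 = 3.7333.
        SD[R] = 1.9322.
Step 4: Continuity-corrected z = (R - 0.5 - E[R]) / SD[R] = (11 - 0.5 - 9.0000) / 1.9322 = 0.7763.
Step 5: Two-sided p-value via normal approximation = 2*(1 - Phi(|z|)) = 0.437558.
Step 6: alpha = 0.05. fail to reject H0.

R = 11, z = 0.7763, p = 0.437558, fail to reject H0.


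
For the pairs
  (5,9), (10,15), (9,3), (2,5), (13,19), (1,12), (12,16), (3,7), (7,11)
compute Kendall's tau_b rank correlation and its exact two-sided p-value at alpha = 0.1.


Step 1: Enumerate the 36 unordered pairs (i,j) with i<j and classify each by sign(x_j-x_i) * sign(y_j-y_i).
  (1,2):dx=+5,dy=+6->C; (1,3):dx=+4,dy=-6->D; (1,4):dx=-3,dy=-4->C; (1,5):dx=+8,dy=+10->C
  (1,6):dx=-4,dy=+3->D; (1,7):dx=+7,dy=+7->C; (1,8):dx=-2,dy=-2->C; (1,9):dx=+2,dy=+2->C
  (2,3):dx=-1,dy=-12->C; (2,4):dx=-8,dy=-10->C; (2,5):dx=+3,dy=+4->C; (2,6):dx=-9,dy=-3->C
  (2,7):dx=+2,dy=+1->C; (2,8):dx=-7,dy=-8->C; (2,9):dx=-3,dy=-4->C; (3,4):dx=-7,dy=+2->D
  (3,5):dx=+4,dy=+16->C; (3,6):dx=-8,dy=+9->D; (3,7):dx=+3,dy=+13->C; (3,8):dx=-6,dy=+4->D
  (3,9):dx=-2,dy=+8->D; (4,5):dx=+11,dy=+14->C; (4,6):dx=-1,dy=+7->D; (4,7):dx=+10,dy=+11->C
  (4,8):dx=+1,dy=+2->C; (4,9):dx=+5,dy=+6->C; (5,6):dx=-12,dy=-7->C; (5,7):dx=-1,dy=-3->C
  (5,8):dx=-10,dy=-12->C; (5,9):dx=-6,dy=-8->C; (6,7):dx=+11,dy=+4->C; (6,8):dx=+2,dy=-5->D
  (6,9):dx=+6,dy=-1->D; (7,8):dx=-9,dy=-9->C; (7,9):dx=-5,dy=-5->C; (8,9):dx=+4,dy=+4->C
Step 2: C = 27, D = 9, total pairs = 36.
Step 3: tau = (C - D)/(n(n-1)/2) = (27 - 9)/36 = 0.500000.
Step 4: Exact two-sided p-value (enumerate n! = 362880 permutations of y under H0): p = 0.075176.
Step 5: alpha = 0.1. reject H0.

tau_b = 0.5000 (C=27, D=9), p = 0.075176, reject H0.


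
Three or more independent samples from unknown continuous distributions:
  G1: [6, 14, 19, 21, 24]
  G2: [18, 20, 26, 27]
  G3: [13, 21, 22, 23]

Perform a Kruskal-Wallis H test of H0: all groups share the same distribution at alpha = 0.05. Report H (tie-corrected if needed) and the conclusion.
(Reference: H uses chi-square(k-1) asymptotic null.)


Step 1: Combine all N = 13 observations and assign midranks.
sorted (value, group, rank): (6,G1,1), (13,G3,2), (14,G1,3), (18,G2,4), (19,G1,5), (20,G2,6), (21,G1,7.5), (21,G3,7.5), (22,G3,9), (23,G3,10), (24,G1,11), (26,G2,12), (27,G2,13)
Step 2: Sum ranks within each group.
R_1 = 27.5 (n_1 = 5)
R_2 = 35 (n_2 = 4)
R_3 = 28.5 (n_3 = 4)
Step 3: H = 12/(N(N+1)) * sum(R_i^2/n_i) - 3(N+1)
     = 12/(13*14) * (27.5^2/5 + 35^2/4 + 28.5^2/4) - 3*14
     = 0.065934 * 660.562 - 42
     = 1.553571.
Step 4: Ties present; correction factor C = 1 - 6/(13^3 - 13) = 0.997253. Corrected H = 1.553571 / 0.997253 = 1.557851.
Step 5: Under H0, H ~ chi^2(2); p-value = 0.458899.
Step 6: alpha = 0.05. fail to reject H0.

H = 1.5579, df = 2, p = 0.458899, fail to reject H0.


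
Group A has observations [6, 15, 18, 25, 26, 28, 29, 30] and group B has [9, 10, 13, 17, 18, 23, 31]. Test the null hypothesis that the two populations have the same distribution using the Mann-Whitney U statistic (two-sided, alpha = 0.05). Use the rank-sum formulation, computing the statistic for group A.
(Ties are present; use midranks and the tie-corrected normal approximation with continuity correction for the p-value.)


Step 1: Combine and sort all 15 observations; assign midranks.
sorted (value, group): (6,X), (9,Y), (10,Y), (13,Y), (15,X), (17,Y), (18,X), (18,Y), (23,Y), (25,X), (26,X), (28,X), (29,X), (30,X), (31,Y)
ranks: 6->1, 9->2, 10->3, 13->4, 15->5, 17->6, 18->7.5, 18->7.5, 23->9, 25->10, 26->11, 28->12, 29->13, 30->14, 31->15
Step 2: Rank sum for X: R1 = 1 + 5 + 7.5 + 10 + 11 + 12 + 13 + 14 = 73.5.
Step 3: U_X = R1 - n1(n1+1)/2 = 73.5 - 8*9/2 = 73.5 - 36 = 37.5.
       U_Y = n1*n2 - U_X = 56 - 37.5 = 18.5.
Step 4: Ties are present, so use the tie-corrected normal approximation (with continuity correction) for the p-value.
Step 5: p-value = 0.297190; compare to alpha = 0.05. fail to reject H0.

U_X = 37.5, p = 0.297190, fail to reject H0 at alpha = 0.05.


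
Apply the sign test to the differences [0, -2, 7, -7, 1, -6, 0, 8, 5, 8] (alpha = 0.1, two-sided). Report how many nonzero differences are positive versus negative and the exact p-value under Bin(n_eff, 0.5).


Step 1: Discard zero differences. Original n = 10; n_eff = number of nonzero differences = 8.
Nonzero differences (with sign): -2, +7, -7, +1, -6, +8, +5, +8
Step 2: Count signs: positive = 5, negative = 3.
Step 3: Under H0: P(positive) = 0.5, so the number of positives S ~ Bin(8, 0.5).
Step 4: Two-sided exact p-value = sum of Bin(8,0.5) probabilities at or below the observed probability = 0.726562.
Step 5: alpha = 0.1. fail to reject H0.

n_eff = 8, pos = 5, neg = 3, p = 0.726562, fail to reject H0.


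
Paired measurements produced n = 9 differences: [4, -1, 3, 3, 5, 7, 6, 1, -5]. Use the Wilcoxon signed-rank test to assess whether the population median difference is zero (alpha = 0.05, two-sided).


Step 1: Drop any zero differences (none here) and take |d_i|.
|d| = [4, 1, 3, 3, 5, 7, 6, 1, 5]
Step 2: Midrank |d_i| (ties get averaged ranks).
ranks: |4|->5, |1|->1.5, |3|->3.5, |3|->3.5, |5|->6.5, |7|->9, |6|->8, |1|->1.5, |5|->6.5
Step 3: Attach original signs; sum ranks with positive sign and with negative sign.
W+ = 5 + 3.5 + 3.5 + 6.5 + 9 + 8 + 1.5 = 37
W- = 1.5 + 6.5 = 8
(Check: W+ + W- = 45 should equal n(n+1)/2 = 45.)
Step 4: Test statistic W = min(W+, W-) = 8.
Step 5: Ties in |d|, so use the tie-corrected normal approximation.
        E[W] = n(n+1)/4 = 9*10/4 = 22.5.
        Tie groups: |d|=1 (t=2), |d|=3 (t=2), |d|=5 (t=2); sum(t^3 - t) = 18.
        Var[W] = n(n+1)(2n+1)/24 - sum(t^3-t)/48 = 1710/24 - 18/48 = 70.875.
        z = (W - E[W]) / sqrt(Var[W]) = (8 - 22.5) / 8.4187 = -1.7224.
        Two-sided p = 2*Phi(z) = 0.085006.
Step 6: alpha = 0.05. fail to reject H0.

W+ = 37, W- = 8, W = min = 8, p = 0.085006, fail to reject H0.


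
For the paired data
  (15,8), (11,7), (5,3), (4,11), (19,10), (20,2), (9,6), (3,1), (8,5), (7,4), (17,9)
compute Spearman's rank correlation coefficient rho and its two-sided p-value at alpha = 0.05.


Step 1: Rank x and y separately (midranks; no ties here).
rank(x): 15->8, 11->7, 5->3, 4->2, 19->10, 20->11, 9->6, 3->1, 8->5, 7->4, 17->9
rank(y): 8->8, 7->7, 3->3, 11->11, 10->10, 2->2, 6->6, 1->1, 5->5, 4->4, 9->9
Step 2: d_i = R_x(i) - R_y(i); compute d_i^2.
  (8-8)^2=0, (7-7)^2=0, (3-3)^2=0, (2-11)^2=81, (10-10)^2=0, (11-2)^2=81, (6-6)^2=0, (1-1)^2=0, (5-5)^2=0, (4-4)^2=0, (9-9)^2=0
sum(d^2) = 162.
Step 3: rho = 1 - 6*162 / (11*(11^2 - 1)) = 1 - 972/1320 = 0.263636.
Step 4: Under H0, t = rho * sqrt((n-2)/(1-rho^2)) = 0.8199 ~ t(9).
Step 5: Two-sided p-value from the t-distribution with 9 df = 0.433441.
Step 6: alpha = 0.05. fail to reject H0.

rho = 0.2636, p = 0.433441, fail to reject H0 at alpha = 0.05.


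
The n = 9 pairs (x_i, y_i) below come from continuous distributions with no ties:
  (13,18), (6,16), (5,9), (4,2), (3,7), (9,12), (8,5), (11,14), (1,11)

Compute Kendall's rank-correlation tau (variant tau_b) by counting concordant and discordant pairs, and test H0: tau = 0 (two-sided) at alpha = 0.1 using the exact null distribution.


Step 1: Enumerate the 36 unordered pairs (i,j) with i<j and classify each by sign(x_j-x_i) * sign(y_j-y_i).
  (1,2):dx=-7,dy=-2->C; (1,3):dx=-8,dy=-9->C; (1,4):dx=-9,dy=-16->C; (1,5):dx=-10,dy=-11->C
  (1,6):dx=-4,dy=-6->C; (1,7):dx=-5,dy=-13->C; (1,8):dx=-2,dy=-4->C; (1,9):dx=-12,dy=-7->C
  (2,3):dx=-1,dy=-7->C; (2,4):dx=-2,dy=-14->C; (2,5):dx=-3,dy=-9->C; (2,6):dx=+3,dy=-4->D
  (2,7):dx=+2,dy=-11->D; (2,8):dx=+5,dy=-2->D; (2,9):dx=-5,dy=-5->C; (3,4):dx=-1,dy=-7->C
  (3,5):dx=-2,dy=-2->C; (3,6):dx=+4,dy=+3->C; (3,7):dx=+3,dy=-4->D; (3,8):dx=+6,dy=+5->C
  (3,9):dx=-4,dy=+2->D; (4,5):dx=-1,dy=+5->D; (4,6):dx=+5,dy=+10->C; (4,7):dx=+4,dy=+3->C
  (4,8):dx=+7,dy=+12->C; (4,9):dx=-3,dy=+9->D; (5,6):dx=+6,dy=+5->C; (5,7):dx=+5,dy=-2->D
  (5,8):dx=+8,dy=+7->C; (5,9):dx=-2,dy=+4->D; (6,7):dx=-1,dy=-7->C; (6,8):dx=+2,dy=+2->C
  (6,9):dx=-8,dy=-1->C; (7,8):dx=+3,dy=+9->C; (7,9):dx=-7,dy=+6->D; (8,9):dx=-10,dy=-3->C
Step 2: C = 26, D = 10, total pairs = 36.
Step 3: tau = (C - D)/(n(n-1)/2) = (26 - 10)/36 = 0.444444.
Step 4: Exact two-sided p-value (enumerate n! = 362880 permutations of y under H0): p = 0.119439.
Step 5: alpha = 0.1. fail to reject H0.

tau_b = 0.4444 (C=26, D=10), p = 0.119439, fail to reject H0.


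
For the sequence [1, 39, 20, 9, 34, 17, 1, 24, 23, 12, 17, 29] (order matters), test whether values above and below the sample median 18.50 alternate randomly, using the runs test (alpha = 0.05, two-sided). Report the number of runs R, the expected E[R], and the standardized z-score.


Step 1: Compute median = 18.50; label A = above, B = below.
Labels in order: BAABABBAABBA  (n_A = 6, n_B = 6)
Step 2: Count runs R = 8.
Step 3: Under H0 (random ordering), E[R] = 2*n_A*n_B/(n_A+n_B) + 1 = 2*6*6/12 + 1 = 7.0000.
        Var[R] = 2*n_A*n_B*(2*n_A*n_B - n_A - n_B) / ((n_A+n_B)^2 * (n_A+n_B-1)) = 4320/1584 = 2.7273.
        SD[R] = 1.6514.
Step 4: Continuity-corrected z = (R - 0.5 - E[R]) / SD[R] = (8 - 0.5 - 7.0000) / 1.6514 = 0.3028.
Step 5: Two-sided p-value via normal approximation = 2*(1 - Phi(|z|)) = 0.762069.
Step 6: alpha = 0.05. fail to reject H0.

R = 8, z = 0.3028, p = 0.762069, fail to reject H0.


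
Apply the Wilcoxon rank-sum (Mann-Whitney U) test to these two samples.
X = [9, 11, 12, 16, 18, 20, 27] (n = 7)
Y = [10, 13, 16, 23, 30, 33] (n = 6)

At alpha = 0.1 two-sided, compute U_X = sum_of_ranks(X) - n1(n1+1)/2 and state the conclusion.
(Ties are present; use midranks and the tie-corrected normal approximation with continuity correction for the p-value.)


Step 1: Combine and sort all 13 observations; assign midranks.
sorted (value, group): (9,X), (10,Y), (11,X), (12,X), (13,Y), (16,X), (16,Y), (18,X), (20,X), (23,Y), (27,X), (30,Y), (33,Y)
ranks: 9->1, 10->2, 11->3, 12->4, 13->5, 16->6.5, 16->6.5, 18->8, 20->9, 23->10, 27->11, 30->12, 33->13
Step 2: Rank sum for X: R1 = 1 + 3 + 4 + 6.5 + 8 + 9 + 11 = 42.5.
Step 3: U_X = R1 - n1(n1+1)/2 = 42.5 - 7*8/2 = 42.5 - 28 = 14.5.
       U_Y = n1*n2 - U_X = 42 - 14.5 = 27.5.
Step 4: Ties are present, so use the tie-corrected normal approximation (with continuity correction) for the p-value.
Step 5: p-value = 0.390714; compare to alpha = 0.1. fail to reject H0.

U_X = 14.5, p = 0.390714, fail to reject H0 at alpha = 0.1.


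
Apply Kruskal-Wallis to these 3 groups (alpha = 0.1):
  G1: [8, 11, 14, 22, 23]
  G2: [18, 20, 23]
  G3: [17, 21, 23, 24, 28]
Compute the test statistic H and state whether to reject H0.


Step 1: Combine all N = 13 observations and assign midranks.
sorted (value, group, rank): (8,G1,1), (11,G1,2), (14,G1,3), (17,G3,4), (18,G2,5), (20,G2,6), (21,G3,7), (22,G1,8), (23,G1,10), (23,G2,10), (23,G3,10), (24,G3,12), (28,G3,13)
Step 2: Sum ranks within each group.
R_1 = 24 (n_1 = 5)
R_2 = 21 (n_2 = 3)
R_3 = 46 (n_3 = 5)
Step 3: H = 12/(N(N+1)) * sum(R_i^2/n_i) - 3(N+1)
     = 12/(13*14) * (24^2/5 + 21^2/3 + 46^2/5) - 3*14
     = 0.065934 * 685.4 - 42
     = 3.191209.
Step 4: Ties present; correction factor C = 1 - 24/(13^3 - 13) = 0.989011. Corrected H = 3.191209 / 0.989011 = 3.226667.
Step 5: Under H0, H ~ chi^2(2); p-value = 0.199222.
Step 6: alpha = 0.1. fail to reject H0.

H = 3.2267, df = 2, p = 0.199222, fail to reject H0.


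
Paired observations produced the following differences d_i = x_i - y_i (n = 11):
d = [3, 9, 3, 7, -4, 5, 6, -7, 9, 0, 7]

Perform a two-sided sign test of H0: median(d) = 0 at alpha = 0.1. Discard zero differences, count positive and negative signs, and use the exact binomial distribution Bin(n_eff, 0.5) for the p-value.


Step 1: Discard zero differences. Original n = 11; n_eff = number of nonzero differences = 10.
Nonzero differences (with sign): +3, +9, +3, +7, -4, +5, +6, -7, +9, +7
Step 2: Count signs: positive = 8, negative = 2.
Step 3: Under H0: P(positive) = 0.5, so the number of positives S ~ Bin(10, 0.5).
Step 4: Two-sided exact p-value = sum of Bin(10,0.5) probabilities at or below the observed probability = 0.109375.
Step 5: alpha = 0.1. fail to reject H0.

n_eff = 10, pos = 8, neg = 2, p = 0.109375, fail to reject H0.


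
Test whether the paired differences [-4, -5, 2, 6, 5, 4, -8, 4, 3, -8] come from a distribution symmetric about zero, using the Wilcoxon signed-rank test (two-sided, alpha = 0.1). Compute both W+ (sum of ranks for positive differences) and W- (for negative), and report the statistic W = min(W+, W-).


Step 1: Drop any zero differences (none here) and take |d_i|.
|d| = [4, 5, 2, 6, 5, 4, 8, 4, 3, 8]
Step 2: Midrank |d_i| (ties get averaged ranks).
ranks: |4|->4, |5|->6.5, |2|->1, |6|->8, |5|->6.5, |4|->4, |8|->9.5, |4|->4, |3|->2, |8|->9.5
Step 3: Attach original signs; sum ranks with positive sign and with negative sign.
W+ = 1 + 8 + 6.5 + 4 + 4 + 2 = 25.5
W- = 4 + 6.5 + 9.5 + 9.5 = 29.5
(Check: W+ + W- = 55 should equal n(n+1)/2 = 55.)
Step 4: Test statistic W = min(W+, W-) = 25.5.
Step 5: Ties in |d|, so use the tie-corrected normal approximation.
        E[W] = n(n+1)/4 = 10*11/4 = 27.5.
        Tie groups: |d|=4 (t=3), |d|=5 (t=2), |d|=8 (t=2); sum(t^3 - t) = 36.
        Var[W] = n(n+1)(2n+1)/24 - sum(t^3-t)/48 = 2310/24 - 36/48 = 95.5.
        z = (W - E[W]) / sqrt(Var[W]) = (25.5 - 27.5) / 9.7724 = -0.2047.
        Two-sided p = 2*Phi(z) = 0.837839.
Step 6: alpha = 0.1. fail to reject H0.

W+ = 25.5, W- = 29.5, W = min = 25.5, p = 0.837839, fail to reject H0.


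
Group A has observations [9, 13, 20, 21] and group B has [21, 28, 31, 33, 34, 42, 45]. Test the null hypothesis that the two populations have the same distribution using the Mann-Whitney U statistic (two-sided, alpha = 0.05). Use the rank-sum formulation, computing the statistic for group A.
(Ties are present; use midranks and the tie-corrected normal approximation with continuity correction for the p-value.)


Step 1: Combine and sort all 11 observations; assign midranks.
sorted (value, group): (9,X), (13,X), (20,X), (21,X), (21,Y), (28,Y), (31,Y), (33,Y), (34,Y), (42,Y), (45,Y)
ranks: 9->1, 13->2, 20->3, 21->4.5, 21->4.5, 28->6, 31->7, 33->8, 34->9, 42->10, 45->11
Step 2: Rank sum for X: R1 = 1 + 2 + 3 + 4.5 = 10.5.
Step 3: U_X = R1 - n1(n1+1)/2 = 10.5 - 4*5/2 = 10.5 - 10 = 0.5.
       U_Y = n1*n2 - U_X = 28 - 0.5 = 27.5.
Step 4: Ties are present, so use the tie-corrected normal approximation (with continuity correction) for the p-value.
Step 5: p-value = 0.013802; compare to alpha = 0.05. reject H0.

U_X = 0.5, p = 0.013802, reject H0 at alpha = 0.05.


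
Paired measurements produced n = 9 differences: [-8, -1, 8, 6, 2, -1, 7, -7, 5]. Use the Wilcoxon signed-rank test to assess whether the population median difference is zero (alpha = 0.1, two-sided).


Step 1: Drop any zero differences (none here) and take |d_i|.
|d| = [8, 1, 8, 6, 2, 1, 7, 7, 5]
Step 2: Midrank |d_i| (ties get averaged ranks).
ranks: |8|->8.5, |1|->1.5, |8|->8.5, |6|->5, |2|->3, |1|->1.5, |7|->6.5, |7|->6.5, |5|->4
Step 3: Attach original signs; sum ranks with positive sign and with negative sign.
W+ = 8.5 + 5 + 3 + 6.5 + 4 = 27
W- = 8.5 + 1.5 + 1.5 + 6.5 = 18
(Check: W+ + W- = 45 should equal n(n+1)/2 = 45.)
Step 4: Test statistic W = min(W+, W-) = 18.
Step 5: Ties in |d|, so use the tie-corrected normal approximation.
        E[W] = n(n+1)/4 = 9*10/4 = 22.5.
        Tie groups: |d|=1 (t=2), |d|=7 (t=2), |d|=8 (t=2); sum(t^3 - t) = 18.
        Var[W] = n(n+1)(2n+1)/24 - sum(t^3-t)/48 = 1710/24 - 18/48 = 70.875.
        z = (W - E[W]) / sqrt(Var[W]) = (18 - 22.5) / 8.4187 = -0.5345.
        Two-sided p = 2*Phi(z) = 0.592980.
Step 6: alpha = 0.1. fail to reject H0.

W+ = 27, W- = 18, W = min = 18, p = 0.592980, fail to reject H0.


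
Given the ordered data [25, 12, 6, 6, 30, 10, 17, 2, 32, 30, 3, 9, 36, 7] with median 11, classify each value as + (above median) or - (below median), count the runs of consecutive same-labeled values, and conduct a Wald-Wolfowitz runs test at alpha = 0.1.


Step 1: Compute median = 11; label A = above, B = below.
Labels in order: AABBABABAABBAB  (n_A = 7, n_B = 7)
Step 2: Count runs R = 10.
Step 3: Under H0 (random ordering), E[R] = 2*n_A*n_B/(n_A+n_B) + 1 = 2*7*7/14 + 1 = 8.0000.
        Var[R] = 2*n_A*n_B*(2*n_A*n_B - n_A - n_B) / ((n_A+n_B)^2 * (n_A+n_B-1)) = 8232/2548 = 3.2308.
        SD[R] = 1.7974.
Step 4: Continuity-corrected z = (R - 0.5 - E[R]) / SD[R] = (10 - 0.5 - 8.0000) / 1.7974 = 0.8345.
Step 5: Two-sided p-value via normal approximation = 2*(1 - Phi(|z|)) = 0.403986.
Step 6: alpha = 0.1. fail to reject H0.

R = 10, z = 0.8345, p = 0.403986, fail to reject H0.


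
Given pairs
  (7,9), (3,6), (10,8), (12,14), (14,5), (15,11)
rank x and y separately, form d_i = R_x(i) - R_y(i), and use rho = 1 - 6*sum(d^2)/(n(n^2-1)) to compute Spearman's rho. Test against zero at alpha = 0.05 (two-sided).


Step 1: Rank x and y separately (midranks; no ties here).
rank(x): 7->2, 3->1, 10->3, 12->4, 14->5, 15->6
rank(y): 9->4, 6->2, 8->3, 14->6, 5->1, 11->5
Step 2: d_i = R_x(i) - R_y(i); compute d_i^2.
  (2-4)^2=4, (1-2)^2=1, (3-3)^2=0, (4-6)^2=4, (5-1)^2=16, (6-5)^2=1
sum(d^2) = 26.
Step 3: rho = 1 - 6*26 / (6*(6^2 - 1)) = 1 - 156/210 = 0.257143.
Step 4: Under H0, t = rho * sqrt((n-2)/(1-rho^2)) = 0.5322 ~ t(4).
Step 5: Two-sided p-value from the t-distribution with 4 df = 0.622787.
Step 6: alpha = 0.05. fail to reject H0.

rho = 0.2571, p = 0.622787, fail to reject H0 at alpha = 0.05.


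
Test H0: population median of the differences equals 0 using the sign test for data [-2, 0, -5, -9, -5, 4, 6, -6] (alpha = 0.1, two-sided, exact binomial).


Step 1: Discard zero differences. Original n = 8; n_eff = number of nonzero differences = 7.
Nonzero differences (with sign): -2, -5, -9, -5, +4, +6, -6
Step 2: Count signs: positive = 2, negative = 5.
Step 3: Under H0: P(positive) = 0.5, so the number of positives S ~ Bin(7, 0.5).
Step 4: Two-sided exact p-value = sum of Bin(7,0.5) probabilities at or below the observed probability = 0.453125.
Step 5: alpha = 0.1. fail to reject H0.

n_eff = 7, pos = 2, neg = 5, p = 0.453125, fail to reject H0.


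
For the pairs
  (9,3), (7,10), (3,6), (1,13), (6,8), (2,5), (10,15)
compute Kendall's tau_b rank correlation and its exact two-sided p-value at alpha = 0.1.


Step 1: Enumerate the 21 unordered pairs (i,j) with i<j and classify each by sign(x_j-x_i) * sign(y_j-y_i).
  (1,2):dx=-2,dy=+7->D; (1,3):dx=-6,dy=+3->D; (1,4):dx=-8,dy=+10->D; (1,5):dx=-3,dy=+5->D
  (1,6):dx=-7,dy=+2->D; (1,7):dx=+1,dy=+12->C; (2,3):dx=-4,dy=-4->C; (2,4):dx=-6,dy=+3->D
  (2,5):dx=-1,dy=-2->C; (2,6):dx=-5,dy=-5->C; (2,7):dx=+3,dy=+5->C; (3,4):dx=-2,dy=+7->D
  (3,5):dx=+3,dy=+2->C; (3,6):dx=-1,dy=-1->C; (3,7):dx=+7,dy=+9->C; (4,5):dx=+5,dy=-5->D
  (4,6):dx=+1,dy=-8->D; (4,7):dx=+9,dy=+2->C; (5,6):dx=-4,dy=-3->C; (5,7):dx=+4,dy=+7->C
  (6,7):dx=+8,dy=+10->C
Step 2: C = 12, D = 9, total pairs = 21.
Step 3: tau = (C - D)/(n(n-1)/2) = (12 - 9)/21 = 0.142857.
Step 4: Exact two-sided p-value (enumerate n! = 5040 permutations of y under H0): p = 0.772619.
Step 5: alpha = 0.1. fail to reject H0.

tau_b = 0.1429 (C=12, D=9), p = 0.772619, fail to reject H0.


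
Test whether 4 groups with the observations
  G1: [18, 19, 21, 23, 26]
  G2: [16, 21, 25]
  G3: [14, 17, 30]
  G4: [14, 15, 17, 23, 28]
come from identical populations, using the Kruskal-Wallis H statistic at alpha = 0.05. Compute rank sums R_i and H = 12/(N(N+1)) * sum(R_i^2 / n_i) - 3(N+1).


Step 1: Combine all N = 16 observations and assign midranks.
sorted (value, group, rank): (14,G3,1.5), (14,G4,1.5), (15,G4,3), (16,G2,4), (17,G3,5.5), (17,G4,5.5), (18,G1,7), (19,G1,8), (21,G1,9.5), (21,G2,9.5), (23,G1,11.5), (23,G4,11.5), (25,G2,13), (26,G1,14), (28,G4,15), (30,G3,16)
Step 2: Sum ranks within each group.
R_1 = 50 (n_1 = 5)
R_2 = 26.5 (n_2 = 3)
R_3 = 23 (n_3 = 3)
R_4 = 36.5 (n_4 = 5)
Step 3: H = 12/(N(N+1)) * sum(R_i^2/n_i) - 3(N+1)
     = 12/(16*17) * (50^2/5 + 26.5^2/3 + 23^2/3 + 36.5^2/5) - 3*17
     = 0.044118 * 1176.87 - 51
     = 0.920588.
Step 4: Ties present; correction factor C = 1 - 24/(16^3 - 16) = 0.994118. Corrected H = 0.920588 / 0.994118 = 0.926036.
Step 5: Under H0, H ~ chi^2(3); p-value = 0.819141.
Step 6: alpha = 0.05. fail to reject H0.

H = 0.9260, df = 3, p = 0.819141, fail to reject H0.


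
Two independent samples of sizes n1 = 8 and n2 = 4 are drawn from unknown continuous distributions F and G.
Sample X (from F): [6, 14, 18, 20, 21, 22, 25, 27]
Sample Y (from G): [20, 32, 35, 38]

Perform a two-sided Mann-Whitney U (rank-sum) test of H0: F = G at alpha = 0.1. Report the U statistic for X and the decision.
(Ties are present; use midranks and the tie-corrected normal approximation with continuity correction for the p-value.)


Step 1: Combine and sort all 12 observations; assign midranks.
sorted (value, group): (6,X), (14,X), (18,X), (20,X), (20,Y), (21,X), (22,X), (25,X), (27,X), (32,Y), (35,Y), (38,Y)
ranks: 6->1, 14->2, 18->3, 20->4.5, 20->4.5, 21->6, 22->7, 25->8, 27->9, 32->10, 35->11, 38->12
Step 2: Rank sum for X: R1 = 1 + 2 + 3 + 4.5 + 6 + 7 + 8 + 9 = 40.5.
Step 3: U_X = R1 - n1(n1+1)/2 = 40.5 - 8*9/2 = 40.5 - 36 = 4.5.
       U_Y = n1*n2 - U_X = 32 - 4.5 = 27.5.
Step 4: Ties are present, so use the tie-corrected normal approximation (with continuity correction) for the p-value.
Step 5: p-value = 0.061271; compare to alpha = 0.1. reject H0.

U_X = 4.5, p = 0.061271, reject H0 at alpha = 0.1.


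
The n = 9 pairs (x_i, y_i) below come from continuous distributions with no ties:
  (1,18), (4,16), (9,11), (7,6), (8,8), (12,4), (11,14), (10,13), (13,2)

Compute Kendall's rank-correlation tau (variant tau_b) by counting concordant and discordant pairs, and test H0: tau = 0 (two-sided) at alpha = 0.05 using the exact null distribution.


Step 1: Enumerate the 36 unordered pairs (i,j) with i<j and classify each by sign(x_j-x_i) * sign(y_j-y_i).
  (1,2):dx=+3,dy=-2->D; (1,3):dx=+8,dy=-7->D; (1,4):dx=+6,dy=-12->D; (1,5):dx=+7,dy=-10->D
  (1,6):dx=+11,dy=-14->D; (1,7):dx=+10,dy=-4->D; (1,8):dx=+9,dy=-5->D; (1,9):dx=+12,dy=-16->D
  (2,3):dx=+5,dy=-5->D; (2,4):dx=+3,dy=-10->D; (2,5):dx=+4,dy=-8->D; (2,6):dx=+8,dy=-12->D
  (2,7):dx=+7,dy=-2->D; (2,8):dx=+6,dy=-3->D; (2,9):dx=+9,dy=-14->D; (3,4):dx=-2,dy=-5->C
  (3,5):dx=-1,dy=-3->C; (3,6):dx=+3,dy=-7->D; (3,7):dx=+2,dy=+3->C; (3,8):dx=+1,dy=+2->C
  (3,9):dx=+4,dy=-9->D; (4,5):dx=+1,dy=+2->C; (4,6):dx=+5,dy=-2->D; (4,7):dx=+4,dy=+8->C
  (4,8):dx=+3,dy=+7->C; (4,9):dx=+6,dy=-4->D; (5,6):dx=+4,dy=-4->D; (5,7):dx=+3,dy=+6->C
  (5,8):dx=+2,dy=+5->C; (5,9):dx=+5,dy=-6->D; (6,7):dx=-1,dy=+10->D; (6,8):dx=-2,dy=+9->D
  (6,9):dx=+1,dy=-2->D; (7,8):dx=-1,dy=-1->C; (7,9):dx=+2,dy=-12->D; (8,9):dx=+3,dy=-11->D
Step 2: C = 10, D = 26, total pairs = 36.
Step 3: tau = (C - D)/(n(n-1)/2) = (10 - 26)/36 = -0.444444.
Step 4: Exact two-sided p-value (enumerate n! = 362880 permutations of y under H0): p = 0.119439.
Step 5: alpha = 0.05. fail to reject H0.

tau_b = -0.4444 (C=10, D=26), p = 0.119439, fail to reject H0.


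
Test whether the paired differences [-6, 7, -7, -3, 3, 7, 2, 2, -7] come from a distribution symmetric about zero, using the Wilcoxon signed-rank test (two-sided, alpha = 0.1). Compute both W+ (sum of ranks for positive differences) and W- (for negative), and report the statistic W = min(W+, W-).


Step 1: Drop any zero differences (none here) and take |d_i|.
|d| = [6, 7, 7, 3, 3, 7, 2, 2, 7]
Step 2: Midrank |d_i| (ties get averaged ranks).
ranks: |6|->5, |7|->7.5, |7|->7.5, |3|->3.5, |3|->3.5, |7|->7.5, |2|->1.5, |2|->1.5, |7|->7.5
Step 3: Attach original signs; sum ranks with positive sign and with negative sign.
W+ = 7.5 + 3.5 + 7.5 + 1.5 + 1.5 = 21.5
W- = 5 + 7.5 + 3.5 + 7.5 = 23.5
(Check: W+ + W- = 45 should equal n(n+1)/2 = 45.)
Step 4: Test statistic W = min(W+, W-) = 21.5.
Step 5: Ties in |d|, so use the tie-corrected normal approximation.
        E[W] = n(n+1)/4 = 9*10/4 = 22.5.
        Tie groups: |d|=2 (t=2), |d|=3 (t=2), |d|=7 (t=4); sum(t^3 - t) = 72.
        Var[W] = n(n+1)(2n+1)/24 - sum(t^3-t)/48 = 1710/24 - 72/48 = 69.75.
        z = (W - E[W]) / sqrt(Var[W]) = (21.5 - 22.5) / 8.3516 = -0.1197.
        Two-sided p = 2*Phi(z) = 0.904692.
Step 6: alpha = 0.1. fail to reject H0.

W+ = 21.5, W- = 23.5, W = min = 21.5, p = 0.904692, fail to reject H0.


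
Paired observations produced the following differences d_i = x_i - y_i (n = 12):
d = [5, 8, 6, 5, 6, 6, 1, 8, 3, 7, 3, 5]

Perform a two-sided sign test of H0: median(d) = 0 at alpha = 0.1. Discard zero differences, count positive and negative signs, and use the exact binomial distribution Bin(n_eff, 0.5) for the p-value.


Step 1: Discard zero differences. Original n = 12; n_eff = number of nonzero differences = 12.
Nonzero differences (with sign): +5, +8, +6, +5, +6, +6, +1, +8, +3, +7, +3, +5
Step 2: Count signs: positive = 12, negative = 0.
Step 3: Under H0: P(positive) = 0.5, so the number of positives S ~ Bin(12, 0.5).
Step 4: Two-sided exact p-value = sum of Bin(12,0.5) probabilities at or below the observed probability = 0.000488.
Step 5: alpha = 0.1. reject H0.

n_eff = 12, pos = 12, neg = 0, p = 0.000488, reject H0.


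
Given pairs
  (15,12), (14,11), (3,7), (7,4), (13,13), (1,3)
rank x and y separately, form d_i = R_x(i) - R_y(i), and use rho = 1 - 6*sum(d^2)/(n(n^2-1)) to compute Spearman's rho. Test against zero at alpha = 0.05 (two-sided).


Step 1: Rank x and y separately (midranks; no ties here).
rank(x): 15->6, 14->5, 3->2, 7->3, 13->4, 1->1
rank(y): 12->5, 11->4, 7->3, 4->2, 13->6, 3->1
Step 2: d_i = R_x(i) - R_y(i); compute d_i^2.
  (6-5)^2=1, (5-4)^2=1, (2-3)^2=1, (3-2)^2=1, (4-6)^2=4, (1-1)^2=0
sum(d^2) = 8.
Step 3: rho = 1 - 6*8 / (6*(6^2 - 1)) = 1 - 48/210 = 0.771429.
Step 4: Under H0, t = rho * sqrt((n-2)/(1-rho^2)) = 2.4247 ~ t(4).
Step 5: Two-sided p-value from the t-distribution with 4 df = 0.072397.
Step 6: alpha = 0.05. fail to reject H0.

rho = 0.7714, p = 0.072397, fail to reject H0 at alpha = 0.05.


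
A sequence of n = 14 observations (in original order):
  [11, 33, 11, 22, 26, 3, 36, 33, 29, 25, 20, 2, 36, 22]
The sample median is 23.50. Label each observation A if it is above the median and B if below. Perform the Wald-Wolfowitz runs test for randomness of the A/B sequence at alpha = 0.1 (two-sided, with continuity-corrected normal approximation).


Step 1: Compute median = 23.50; label A = above, B = below.
Labels in order: BABBABAAAABBAB  (n_A = 7, n_B = 7)
Step 2: Count runs R = 9.
Step 3: Under H0 (random ordering), E[R] = 2*n_A*n_B/(n_A+n_B) + 1 = 2*7*7/14 + 1 = 8.0000.
        Var[R] = 2*n_A*n_B*(2*n_A*n_B - n_A - n_B) / ((n_A+n_B)^2 * (n_A+n_B-1)) = 8232/2548 = 3.2308.
        SD[R] = 1.7974.
Step 4: Continuity-corrected z = (R - 0.5 - E[R]) / SD[R] = (9 - 0.5 - 8.0000) / 1.7974 = 0.2782.
Step 5: Two-sided p-value via normal approximation = 2*(1 - Phi(|z|)) = 0.780879.
Step 6: alpha = 0.1. fail to reject H0.

R = 9, z = 0.2782, p = 0.780879, fail to reject H0.


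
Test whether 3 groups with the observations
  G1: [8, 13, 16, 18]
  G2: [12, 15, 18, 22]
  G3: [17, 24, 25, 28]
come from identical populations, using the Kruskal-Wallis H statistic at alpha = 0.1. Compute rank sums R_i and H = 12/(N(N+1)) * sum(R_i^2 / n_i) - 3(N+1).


Step 1: Combine all N = 12 observations and assign midranks.
sorted (value, group, rank): (8,G1,1), (12,G2,2), (13,G1,3), (15,G2,4), (16,G1,5), (17,G3,6), (18,G1,7.5), (18,G2,7.5), (22,G2,9), (24,G3,10), (25,G3,11), (28,G3,12)
Step 2: Sum ranks within each group.
R_1 = 16.5 (n_1 = 4)
R_2 = 22.5 (n_2 = 4)
R_3 = 39 (n_3 = 4)
Step 3: H = 12/(N(N+1)) * sum(R_i^2/n_i) - 3(N+1)
     = 12/(12*13) * (16.5^2/4 + 22.5^2/4 + 39^2/4) - 3*13
     = 0.076923 * 574.875 - 39
     = 5.221154.
Step 4: Ties present; correction factor C = 1 - 6/(12^3 - 12) = 0.996503. Corrected H = 5.221154 / 0.996503 = 5.239474.
Step 5: Under H0, H ~ chi^2(2); p-value = 0.072822.
Step 6: alpha = 0.1. reject H0.

H = 5.2395, df = 2, p = 0.072822, reject H0.
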